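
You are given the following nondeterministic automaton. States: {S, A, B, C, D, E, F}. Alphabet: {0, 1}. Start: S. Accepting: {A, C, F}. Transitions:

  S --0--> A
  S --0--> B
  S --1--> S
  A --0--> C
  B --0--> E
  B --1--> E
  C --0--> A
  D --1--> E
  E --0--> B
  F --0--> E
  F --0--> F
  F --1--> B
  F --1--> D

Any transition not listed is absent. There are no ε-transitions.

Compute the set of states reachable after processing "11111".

{S}

Start in {S}.
Read '1': {S} → {S}.
Read '1': {S} → {S}.
Read '1': {S} → {S}.
Read '1': {S} → {S}.
Read '1': {S} → {S}.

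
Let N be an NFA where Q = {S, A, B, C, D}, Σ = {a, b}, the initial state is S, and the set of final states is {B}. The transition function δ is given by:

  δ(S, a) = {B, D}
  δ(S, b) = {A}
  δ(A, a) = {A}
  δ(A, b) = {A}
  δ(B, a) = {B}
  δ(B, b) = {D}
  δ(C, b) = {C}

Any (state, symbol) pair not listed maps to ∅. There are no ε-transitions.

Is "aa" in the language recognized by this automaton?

Start in {S}.
Read 'a': S→{B, D}; now {B, D}.
Read 'a': B→{B}, D→∅; now {B}.
The final set {B} contains the accepting state B.

Yes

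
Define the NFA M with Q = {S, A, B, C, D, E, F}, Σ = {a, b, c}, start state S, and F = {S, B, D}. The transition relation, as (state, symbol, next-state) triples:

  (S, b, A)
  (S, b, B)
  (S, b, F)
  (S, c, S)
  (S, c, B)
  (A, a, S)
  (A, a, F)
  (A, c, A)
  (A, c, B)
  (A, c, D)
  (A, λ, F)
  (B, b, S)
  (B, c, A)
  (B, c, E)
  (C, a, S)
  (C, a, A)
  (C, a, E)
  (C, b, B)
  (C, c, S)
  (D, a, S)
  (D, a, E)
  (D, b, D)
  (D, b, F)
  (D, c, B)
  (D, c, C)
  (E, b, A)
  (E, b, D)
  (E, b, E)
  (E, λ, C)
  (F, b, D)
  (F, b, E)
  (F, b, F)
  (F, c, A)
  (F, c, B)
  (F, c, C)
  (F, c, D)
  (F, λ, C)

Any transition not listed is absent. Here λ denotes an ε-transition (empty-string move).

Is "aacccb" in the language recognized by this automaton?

No

Start in {S}.
Read 'a': {S} → ∅.
The set is empty and remains empty for the remaining 5 symbols.
The final set ∅ contains no accepting state.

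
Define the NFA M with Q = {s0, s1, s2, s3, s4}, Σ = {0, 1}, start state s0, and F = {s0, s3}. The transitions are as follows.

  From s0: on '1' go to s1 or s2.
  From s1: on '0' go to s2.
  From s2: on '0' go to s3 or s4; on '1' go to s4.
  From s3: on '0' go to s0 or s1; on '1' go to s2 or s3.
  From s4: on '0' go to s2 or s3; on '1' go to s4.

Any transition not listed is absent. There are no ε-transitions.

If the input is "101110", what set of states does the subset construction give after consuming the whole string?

{s0, s1, s2, s3, s4}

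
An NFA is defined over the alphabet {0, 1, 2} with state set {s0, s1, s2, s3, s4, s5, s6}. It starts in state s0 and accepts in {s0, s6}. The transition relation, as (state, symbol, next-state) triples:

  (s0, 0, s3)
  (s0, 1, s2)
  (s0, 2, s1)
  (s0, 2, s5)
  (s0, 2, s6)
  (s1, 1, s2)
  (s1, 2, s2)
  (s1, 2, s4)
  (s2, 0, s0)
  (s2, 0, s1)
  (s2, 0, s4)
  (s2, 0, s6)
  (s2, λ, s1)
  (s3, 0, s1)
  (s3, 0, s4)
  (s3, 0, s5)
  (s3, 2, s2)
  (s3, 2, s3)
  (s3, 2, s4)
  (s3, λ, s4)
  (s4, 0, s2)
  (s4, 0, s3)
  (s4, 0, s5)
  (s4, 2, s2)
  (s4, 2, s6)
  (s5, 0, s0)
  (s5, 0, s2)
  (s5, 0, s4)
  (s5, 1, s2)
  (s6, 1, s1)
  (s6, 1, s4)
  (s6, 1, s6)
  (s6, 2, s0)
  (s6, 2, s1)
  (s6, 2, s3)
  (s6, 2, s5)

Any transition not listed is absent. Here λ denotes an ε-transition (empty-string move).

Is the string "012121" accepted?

Start in {s0}.
Read '0': {s0} → {s3, s4}.
Read '1': {s3, s4} → ∅.
The set is empty and remains empty for the remaining 4 symbols.
The final set ∅ contains no accepting state.

No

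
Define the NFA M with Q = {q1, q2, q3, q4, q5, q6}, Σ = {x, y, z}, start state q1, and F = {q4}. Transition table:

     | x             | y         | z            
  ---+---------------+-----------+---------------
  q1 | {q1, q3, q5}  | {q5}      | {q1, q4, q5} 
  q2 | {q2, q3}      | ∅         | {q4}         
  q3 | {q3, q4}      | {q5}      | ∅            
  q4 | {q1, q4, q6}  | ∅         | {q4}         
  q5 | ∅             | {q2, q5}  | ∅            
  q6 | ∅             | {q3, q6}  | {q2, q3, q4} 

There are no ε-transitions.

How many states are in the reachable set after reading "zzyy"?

2

Start in {q1}.
Read 'z': q1→{q1, q4, q5}; now {q1, q4, q5}.
Read 'z': q1→{q1, q4, q5}, q4→{q4}, q5→∅; now {q1, q4, q5}.
Read 'y': q1→{q5}, q4→∅, q5→{q2, q5}; now {q2, q5}.
Read 'y': q2→∅, q5→{q2, q5}; now {q2, q5}.
That set has 2 states.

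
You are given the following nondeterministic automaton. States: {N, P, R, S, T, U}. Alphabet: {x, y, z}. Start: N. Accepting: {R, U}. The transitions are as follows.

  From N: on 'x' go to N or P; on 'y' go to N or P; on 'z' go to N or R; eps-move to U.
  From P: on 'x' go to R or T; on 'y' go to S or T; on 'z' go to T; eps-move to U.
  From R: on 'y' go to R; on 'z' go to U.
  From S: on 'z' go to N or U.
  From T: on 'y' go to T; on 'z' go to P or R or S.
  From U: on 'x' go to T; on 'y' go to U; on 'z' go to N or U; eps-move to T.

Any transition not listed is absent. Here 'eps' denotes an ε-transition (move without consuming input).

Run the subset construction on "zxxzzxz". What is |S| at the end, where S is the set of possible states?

6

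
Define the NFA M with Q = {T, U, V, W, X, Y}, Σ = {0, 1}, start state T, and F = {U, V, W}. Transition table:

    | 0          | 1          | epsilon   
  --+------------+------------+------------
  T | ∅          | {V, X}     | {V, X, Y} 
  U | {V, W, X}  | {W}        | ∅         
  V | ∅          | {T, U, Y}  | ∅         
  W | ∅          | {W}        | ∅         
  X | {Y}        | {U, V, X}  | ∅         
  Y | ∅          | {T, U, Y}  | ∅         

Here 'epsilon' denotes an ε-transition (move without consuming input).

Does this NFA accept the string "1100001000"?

No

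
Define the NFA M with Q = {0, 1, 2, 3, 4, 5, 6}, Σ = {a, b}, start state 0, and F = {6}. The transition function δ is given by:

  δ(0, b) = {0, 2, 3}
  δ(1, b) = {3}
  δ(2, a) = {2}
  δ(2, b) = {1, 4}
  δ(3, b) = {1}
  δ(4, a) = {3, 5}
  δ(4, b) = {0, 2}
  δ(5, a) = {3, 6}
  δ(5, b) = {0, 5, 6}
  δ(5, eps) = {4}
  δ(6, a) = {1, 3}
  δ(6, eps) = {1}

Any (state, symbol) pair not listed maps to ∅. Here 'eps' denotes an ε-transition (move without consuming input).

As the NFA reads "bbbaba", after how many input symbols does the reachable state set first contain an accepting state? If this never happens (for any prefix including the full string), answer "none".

5

Start in {0}.
Read 'b': {0} → {0, 2, 3}.
Read 'b': {0, 2, 3} → {0, 1, 2, 3, 4}.
Read 'b': {0, 1, 2, 3, 4} → {0, 1, 2, 3, 4}.
Read 'a': {0, 1, 2, 3, 4} → {2, 3, 4, 5}.
Read 'b': {2, 3, 4, 5} → {0, 1, 2, 4, 5, 6}.
None of the earlier sets intersect F, but {0, 1, 2, 4, 5, 6} does.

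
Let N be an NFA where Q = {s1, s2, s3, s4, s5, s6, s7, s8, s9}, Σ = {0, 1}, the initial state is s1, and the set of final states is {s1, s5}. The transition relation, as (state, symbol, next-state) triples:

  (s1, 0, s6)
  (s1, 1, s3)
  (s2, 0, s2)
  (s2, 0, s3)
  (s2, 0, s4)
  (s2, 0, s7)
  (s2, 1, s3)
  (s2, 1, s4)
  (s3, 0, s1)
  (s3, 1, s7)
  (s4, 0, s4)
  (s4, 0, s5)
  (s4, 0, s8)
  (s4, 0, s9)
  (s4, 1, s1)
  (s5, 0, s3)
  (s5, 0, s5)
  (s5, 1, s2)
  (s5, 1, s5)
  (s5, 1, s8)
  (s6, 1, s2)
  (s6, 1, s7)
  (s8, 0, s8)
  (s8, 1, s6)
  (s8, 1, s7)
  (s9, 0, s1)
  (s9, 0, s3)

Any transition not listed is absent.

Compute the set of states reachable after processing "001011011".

∅

Start in {s1}.
Read '0': s1→{s6}; now {s6}.
Read '0': s6→∅; now ∅.
The set is empty and remains empty for the remaining 7 symbols.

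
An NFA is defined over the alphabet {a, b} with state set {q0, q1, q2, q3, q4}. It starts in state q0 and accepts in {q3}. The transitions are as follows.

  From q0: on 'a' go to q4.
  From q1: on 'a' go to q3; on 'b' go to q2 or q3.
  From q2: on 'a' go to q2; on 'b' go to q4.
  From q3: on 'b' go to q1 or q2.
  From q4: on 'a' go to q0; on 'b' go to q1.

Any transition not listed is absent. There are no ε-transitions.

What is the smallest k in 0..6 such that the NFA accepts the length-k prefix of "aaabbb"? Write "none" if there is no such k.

5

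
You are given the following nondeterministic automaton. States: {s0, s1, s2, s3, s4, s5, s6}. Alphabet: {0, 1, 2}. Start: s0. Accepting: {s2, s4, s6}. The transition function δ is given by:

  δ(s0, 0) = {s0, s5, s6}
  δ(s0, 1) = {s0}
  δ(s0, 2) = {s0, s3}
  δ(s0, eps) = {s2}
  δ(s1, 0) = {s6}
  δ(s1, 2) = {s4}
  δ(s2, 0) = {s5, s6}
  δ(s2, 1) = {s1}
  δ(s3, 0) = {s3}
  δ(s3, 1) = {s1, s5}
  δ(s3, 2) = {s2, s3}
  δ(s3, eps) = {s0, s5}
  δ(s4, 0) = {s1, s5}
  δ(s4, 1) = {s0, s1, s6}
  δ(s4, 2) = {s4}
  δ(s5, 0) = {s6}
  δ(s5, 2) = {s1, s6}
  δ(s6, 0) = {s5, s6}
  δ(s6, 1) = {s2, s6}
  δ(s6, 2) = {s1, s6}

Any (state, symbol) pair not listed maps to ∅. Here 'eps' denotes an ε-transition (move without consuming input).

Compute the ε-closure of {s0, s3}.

Begin with {s0, s3}.
ε-move s3 → s5; add s5.
ε-move s0 → s2; add s2.

{s0, s2, s3, s5}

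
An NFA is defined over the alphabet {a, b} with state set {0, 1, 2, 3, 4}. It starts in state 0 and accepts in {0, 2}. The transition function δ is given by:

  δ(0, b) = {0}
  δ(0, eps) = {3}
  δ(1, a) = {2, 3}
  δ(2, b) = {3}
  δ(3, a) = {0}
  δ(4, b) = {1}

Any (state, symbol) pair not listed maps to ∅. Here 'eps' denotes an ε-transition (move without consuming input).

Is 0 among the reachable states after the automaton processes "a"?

Start: ε-closure({0}) = {0, 3}.
Read 'a': {0, 3} → {0, 3}.
State 0 is in {0, 3}.

Yes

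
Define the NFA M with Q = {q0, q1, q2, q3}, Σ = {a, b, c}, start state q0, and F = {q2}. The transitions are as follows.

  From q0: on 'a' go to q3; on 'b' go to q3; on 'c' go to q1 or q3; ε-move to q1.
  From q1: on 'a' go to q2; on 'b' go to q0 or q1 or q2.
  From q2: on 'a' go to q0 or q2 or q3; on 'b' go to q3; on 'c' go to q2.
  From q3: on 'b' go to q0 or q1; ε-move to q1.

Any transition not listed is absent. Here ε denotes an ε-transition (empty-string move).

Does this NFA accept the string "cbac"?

Yes

Start: ε-closure({q0}) = {q0, q1}.
Read 'c': q0→{q1, q3}, q1→∅; now {q1, q3}.
Read 'b': q1→{q0, q1, q2}, q3→{q0, q1}; now {q0, q1, q2}.
Read 'a': q0→{q3}, q1→{q2}, q2→{q0, q2, q3}; union {q0, q2, q3}; ε-closure = {q0, q1, q2, q3}.
Read 'c': q0→{q1, q3}, q1→∅, q2→{q2}, q3→∅; now {q1, q2, q3}.
The final set {q1, q2, q3} contains the accepting state q2.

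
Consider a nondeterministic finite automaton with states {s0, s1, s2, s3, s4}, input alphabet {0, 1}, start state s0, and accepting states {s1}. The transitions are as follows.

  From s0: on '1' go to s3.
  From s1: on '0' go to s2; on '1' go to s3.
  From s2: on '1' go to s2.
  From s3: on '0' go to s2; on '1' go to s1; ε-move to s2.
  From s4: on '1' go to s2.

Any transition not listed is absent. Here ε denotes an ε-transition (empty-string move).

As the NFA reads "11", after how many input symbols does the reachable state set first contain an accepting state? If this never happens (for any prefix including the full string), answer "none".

Start in {s0}.
Read '1': {s0} → {s2, s3}.
Read '1': {s2, s3} → {s1, s2}.
None of the earlier sets intersect F, but {s1, s2} does.

2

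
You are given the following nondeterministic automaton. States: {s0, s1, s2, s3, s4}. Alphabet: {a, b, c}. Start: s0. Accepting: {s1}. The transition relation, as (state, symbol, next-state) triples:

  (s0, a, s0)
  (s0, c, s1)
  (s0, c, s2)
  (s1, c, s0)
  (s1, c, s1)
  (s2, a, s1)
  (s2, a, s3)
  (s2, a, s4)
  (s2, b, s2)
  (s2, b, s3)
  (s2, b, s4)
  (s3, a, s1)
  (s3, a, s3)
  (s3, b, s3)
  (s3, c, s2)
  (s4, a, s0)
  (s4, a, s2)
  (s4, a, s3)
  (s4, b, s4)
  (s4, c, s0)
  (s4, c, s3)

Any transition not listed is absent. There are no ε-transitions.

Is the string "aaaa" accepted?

No

Start in {s0}.
Read 'a': {s0} → {s0}.
Read 'a': {s0} → {s0}.
Read 'a': {s0} → {s0}.
Read 'a': {s0} → {s0}.
The final set {s0} contains no accepting state.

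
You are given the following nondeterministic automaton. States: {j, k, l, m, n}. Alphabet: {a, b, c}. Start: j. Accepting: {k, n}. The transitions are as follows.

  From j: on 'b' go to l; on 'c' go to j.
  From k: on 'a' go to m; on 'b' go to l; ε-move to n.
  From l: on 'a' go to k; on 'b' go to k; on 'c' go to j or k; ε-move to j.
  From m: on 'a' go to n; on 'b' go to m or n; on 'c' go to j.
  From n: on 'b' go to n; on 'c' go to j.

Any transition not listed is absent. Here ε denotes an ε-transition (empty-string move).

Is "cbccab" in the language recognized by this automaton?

No

Start in {j}.
Read 'c': {j} → {j}.
Read 'b': {j} → {j, l}.
Read 'c': {j, l} → {j, k, n}.
Read 'c': {j, k, n} → {j}.
Read 'a': {j} → ∅.
The set is empty and remains empty for the remaining 1 symbol.
The final set ∅ contains no accepting state.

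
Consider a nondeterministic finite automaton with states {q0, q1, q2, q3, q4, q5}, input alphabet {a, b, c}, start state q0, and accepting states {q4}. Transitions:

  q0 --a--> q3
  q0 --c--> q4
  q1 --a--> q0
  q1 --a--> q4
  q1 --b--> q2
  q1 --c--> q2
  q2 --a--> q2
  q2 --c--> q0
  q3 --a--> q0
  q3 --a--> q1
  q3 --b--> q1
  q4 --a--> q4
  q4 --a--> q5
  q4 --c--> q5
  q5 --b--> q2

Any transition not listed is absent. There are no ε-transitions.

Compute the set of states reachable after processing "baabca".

Start in {q0}.
Read 'b': q0→∅; now ∅.
The set is empty and remains empty for the remaining 5 symbols.

∅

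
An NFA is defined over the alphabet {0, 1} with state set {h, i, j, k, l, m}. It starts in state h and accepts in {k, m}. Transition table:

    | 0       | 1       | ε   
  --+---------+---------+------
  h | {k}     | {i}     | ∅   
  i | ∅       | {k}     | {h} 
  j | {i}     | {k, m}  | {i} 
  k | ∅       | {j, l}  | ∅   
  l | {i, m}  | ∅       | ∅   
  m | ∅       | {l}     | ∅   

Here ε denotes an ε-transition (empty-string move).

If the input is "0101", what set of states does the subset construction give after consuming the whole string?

{h, i, j, k, l}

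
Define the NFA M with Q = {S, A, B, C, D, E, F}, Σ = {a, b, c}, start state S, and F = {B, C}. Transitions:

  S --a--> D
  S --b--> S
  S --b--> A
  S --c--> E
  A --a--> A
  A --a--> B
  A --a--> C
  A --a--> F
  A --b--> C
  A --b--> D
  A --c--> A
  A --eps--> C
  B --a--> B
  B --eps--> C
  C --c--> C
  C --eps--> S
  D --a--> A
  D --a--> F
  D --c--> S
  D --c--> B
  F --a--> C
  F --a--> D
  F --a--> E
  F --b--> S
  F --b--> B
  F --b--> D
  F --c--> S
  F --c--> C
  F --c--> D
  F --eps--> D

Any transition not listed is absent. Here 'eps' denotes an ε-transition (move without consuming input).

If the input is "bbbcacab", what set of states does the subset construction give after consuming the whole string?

{S, A, B, C, D}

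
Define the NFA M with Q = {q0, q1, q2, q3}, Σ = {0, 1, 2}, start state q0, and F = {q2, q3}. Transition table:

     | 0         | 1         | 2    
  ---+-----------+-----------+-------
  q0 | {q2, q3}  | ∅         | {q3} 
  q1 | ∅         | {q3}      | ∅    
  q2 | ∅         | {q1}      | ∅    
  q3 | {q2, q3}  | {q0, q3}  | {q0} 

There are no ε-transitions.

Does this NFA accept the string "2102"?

Start in {q0}.
Read '2': q0→{q3}; now {q3}.
Read '1': q3→{q0, q3}; now {q0, q3}.
Read '0': q0→{q2, q3}, q3→{q2, q3}; now {q2, q3}.
Read '2': q2→∅, q3→{q0}; now {q0}.
The final set {q0} contains no accepting state.

No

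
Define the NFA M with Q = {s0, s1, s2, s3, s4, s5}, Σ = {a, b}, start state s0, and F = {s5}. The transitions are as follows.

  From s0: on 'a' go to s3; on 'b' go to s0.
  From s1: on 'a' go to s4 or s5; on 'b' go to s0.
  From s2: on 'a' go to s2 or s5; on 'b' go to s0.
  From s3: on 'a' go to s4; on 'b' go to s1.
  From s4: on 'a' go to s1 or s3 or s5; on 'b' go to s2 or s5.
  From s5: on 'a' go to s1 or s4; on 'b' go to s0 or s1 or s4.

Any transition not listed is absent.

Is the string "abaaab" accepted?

Start in {s0}.
Read 'a': s0→{s3}; now {s3}.
Read 'b': s3→{s1}; now {s1}.
Read 'a': s1→{s4, s5}; now {s4, s5}.
Read 'a': s4→{s1, s3, s5}, s5→{s1, s4}; now {s1, s3, s4, s5}.
Read 'a': s1→{s4, s5}, s3→{s4}, s4→{s1, s3, s5}, s5→{s1, s4}; now {s1, s3, s4, s5}.
Read 'b': s1→{s0}, s3→{s1}, s4→{s2, s5}, s5→{s0, s1, s4}; now {s0, s1, s2, s4, s5}.
The final set {s0, s1, s2, s4, s5} contains the accepting state s5.

Yes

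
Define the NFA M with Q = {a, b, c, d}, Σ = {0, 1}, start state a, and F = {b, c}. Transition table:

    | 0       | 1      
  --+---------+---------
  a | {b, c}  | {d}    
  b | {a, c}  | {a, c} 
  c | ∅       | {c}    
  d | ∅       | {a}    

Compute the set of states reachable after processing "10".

Start in {a}.
Read '1': a→{d}; now {d}.
Read '0': d→∅; now ∅.

∅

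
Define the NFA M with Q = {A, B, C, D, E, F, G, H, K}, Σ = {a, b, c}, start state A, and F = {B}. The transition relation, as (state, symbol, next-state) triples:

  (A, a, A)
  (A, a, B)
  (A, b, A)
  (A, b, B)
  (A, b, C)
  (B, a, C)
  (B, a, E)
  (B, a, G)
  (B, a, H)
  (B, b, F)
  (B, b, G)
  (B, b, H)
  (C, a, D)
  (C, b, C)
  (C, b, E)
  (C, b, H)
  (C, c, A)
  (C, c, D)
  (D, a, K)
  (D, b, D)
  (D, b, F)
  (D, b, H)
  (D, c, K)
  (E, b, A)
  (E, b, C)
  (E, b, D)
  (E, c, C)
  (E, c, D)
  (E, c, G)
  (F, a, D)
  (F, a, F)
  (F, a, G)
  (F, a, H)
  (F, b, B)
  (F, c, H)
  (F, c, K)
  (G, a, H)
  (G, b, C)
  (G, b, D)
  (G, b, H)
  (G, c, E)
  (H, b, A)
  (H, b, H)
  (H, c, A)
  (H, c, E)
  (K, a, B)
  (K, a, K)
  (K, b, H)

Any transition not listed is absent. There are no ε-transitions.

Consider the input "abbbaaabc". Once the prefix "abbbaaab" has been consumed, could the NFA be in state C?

Yes

Start in {A}.
Read 'a': A→{A, B}; now {A, B}.
Read 'b': A→{A, B, C}, B→{F, G, H}; now {A, B, C, F, G, H}.
Read 'b': A→{A, B, C}, B→{F, G, H}, C→{C, E, H}, F→{B}, G→{C, D, H}, H→{A, H}; now {A, B, C, D, E, F, G, H}.
Read 'b': A→{A, B, C}, B→{F, G, H}, C→{C, E, H}, D→{D, F, H}, E→{A, C, D}, F→{B}, G→{C, D, H}, H→{A, H}; now {A, B, C, D, E, F, G, H}.
Read 'a': A→{A, B}, B→{C, E, G, H}, C→{D}, D→{K}, E→∅, F→{D, F, G, H}, G→{H}, H→∅; now {A, B, C, D, E, F, G, H, K}.
Read 'a': A→{A, B}, B→{C, E, G, H}, C→{D}, D→{K}, E→∅, F→{D, F, G, H}, G→{H}, H→∅, K→{B, K}; now {A, B, C, D, E, F, G, H, K}.
Read 'a': A→{A, B}, B→{C, E, G, H}, C→{D}, D→{K}, E→∅, F→{D, F, G, H}, G→{H}, H→∅, K→{B, K}; now {A, B, C, D, E, F, G, H, K}.
Read 'b': A→{A, B, C}, B→{F, G, H}, C→{C, E, H}, D→{D, F, H}, E→{A, C, D}, F→{B}, G→{C, D, H}, H→{A, H}, K→{H}; now {A, B, C, D, E, F, G, H}.
State C is in {A, B, C, D, E, F, G, H}.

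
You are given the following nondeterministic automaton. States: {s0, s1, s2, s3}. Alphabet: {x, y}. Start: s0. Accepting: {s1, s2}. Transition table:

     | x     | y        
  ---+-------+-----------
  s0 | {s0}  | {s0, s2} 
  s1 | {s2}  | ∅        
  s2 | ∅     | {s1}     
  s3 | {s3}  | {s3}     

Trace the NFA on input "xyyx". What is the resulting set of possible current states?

Start in {s0}.
Read 'x': {s0} → {s0}.
Read 'y': {s0} → {s0, s2}.
Read 'y': {s0, s2} → {s0, s1, s2}.
Read 'x': {s0, s1, s2} → {s0, s2}.

{s0, s2}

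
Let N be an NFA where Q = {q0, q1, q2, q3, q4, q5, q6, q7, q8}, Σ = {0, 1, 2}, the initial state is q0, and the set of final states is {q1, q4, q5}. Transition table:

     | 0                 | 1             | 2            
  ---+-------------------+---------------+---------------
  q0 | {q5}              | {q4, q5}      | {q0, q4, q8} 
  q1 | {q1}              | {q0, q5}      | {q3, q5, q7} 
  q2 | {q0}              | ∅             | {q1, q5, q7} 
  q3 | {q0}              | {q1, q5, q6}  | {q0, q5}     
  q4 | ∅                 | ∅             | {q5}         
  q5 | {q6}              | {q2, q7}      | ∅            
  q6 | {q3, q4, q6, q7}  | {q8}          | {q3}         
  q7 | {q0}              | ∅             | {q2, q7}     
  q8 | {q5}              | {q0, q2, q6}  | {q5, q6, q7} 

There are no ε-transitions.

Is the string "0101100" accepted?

Yes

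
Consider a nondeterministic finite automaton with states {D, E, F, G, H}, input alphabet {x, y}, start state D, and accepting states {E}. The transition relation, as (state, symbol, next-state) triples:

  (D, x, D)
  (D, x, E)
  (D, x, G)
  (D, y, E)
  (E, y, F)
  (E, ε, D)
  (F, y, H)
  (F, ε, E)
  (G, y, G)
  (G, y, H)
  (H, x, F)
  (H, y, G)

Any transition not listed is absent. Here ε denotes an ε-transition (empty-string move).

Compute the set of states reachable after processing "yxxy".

Start in {D}.
Read 'y': {D} → {D, E}.
Read 'x': {D, E} → {D, E, G}.
Read 'x': {D, E, G} → {D, E, G}.
Read 'y': {D, E, G} → {D, E, F, G, H}.

{D, E, F, G, H}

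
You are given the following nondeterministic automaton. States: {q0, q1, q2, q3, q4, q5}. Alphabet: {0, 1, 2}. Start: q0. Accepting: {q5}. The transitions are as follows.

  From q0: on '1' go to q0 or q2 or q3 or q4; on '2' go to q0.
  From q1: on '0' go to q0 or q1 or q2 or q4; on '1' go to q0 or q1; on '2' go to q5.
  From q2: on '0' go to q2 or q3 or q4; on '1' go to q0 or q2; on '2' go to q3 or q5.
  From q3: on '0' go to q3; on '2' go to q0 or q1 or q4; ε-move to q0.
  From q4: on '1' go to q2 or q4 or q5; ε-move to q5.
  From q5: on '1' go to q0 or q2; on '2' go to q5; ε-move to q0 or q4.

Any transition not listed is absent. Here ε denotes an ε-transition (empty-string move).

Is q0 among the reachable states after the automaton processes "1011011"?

Yes

Start in {q0}.
Read '1': {q0} → {q0, q2, q3, q4, q5}.
Read '0': {q0, q2, q3, q4, q5} → {q0, q2, q3, q4, q5}.
Read '1': {q0, q2, q3, q4, q5} → {q0, q2, q3, q4, q5}.
Read '1': {q0, q2, q3, q4, q5} → {q0, q2, q3, q4, q5}.
Read '0': {q0, q2, q3, q4, q5} → {q0, q2, q3, q4, q5}.
Read '1': {q0, q2, q3, q4, q5} → {q0, q2, q3, q4, q5}.
Read '1': {q0, q2, q3, q4, q5} → {q0, q2, q3, q4, q5}.
State q0 is in {q0, q2, q3, q4, q5}.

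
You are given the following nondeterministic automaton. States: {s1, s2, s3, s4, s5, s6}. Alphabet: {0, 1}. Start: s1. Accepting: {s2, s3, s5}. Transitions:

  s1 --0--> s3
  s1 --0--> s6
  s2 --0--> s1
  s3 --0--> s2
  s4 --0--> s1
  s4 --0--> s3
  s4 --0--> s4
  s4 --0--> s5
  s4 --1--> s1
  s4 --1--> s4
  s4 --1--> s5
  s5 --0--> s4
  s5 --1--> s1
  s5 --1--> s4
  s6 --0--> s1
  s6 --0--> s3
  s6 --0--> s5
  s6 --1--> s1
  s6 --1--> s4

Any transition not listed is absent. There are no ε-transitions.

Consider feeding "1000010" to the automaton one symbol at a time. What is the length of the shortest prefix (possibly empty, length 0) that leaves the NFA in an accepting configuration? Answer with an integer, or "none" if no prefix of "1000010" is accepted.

Start in {s1}.
Read '1': {s1} → ∅.
The set is empty and remains empty for the remaining 6 symbols.
No reachable set along the way intersects F.

none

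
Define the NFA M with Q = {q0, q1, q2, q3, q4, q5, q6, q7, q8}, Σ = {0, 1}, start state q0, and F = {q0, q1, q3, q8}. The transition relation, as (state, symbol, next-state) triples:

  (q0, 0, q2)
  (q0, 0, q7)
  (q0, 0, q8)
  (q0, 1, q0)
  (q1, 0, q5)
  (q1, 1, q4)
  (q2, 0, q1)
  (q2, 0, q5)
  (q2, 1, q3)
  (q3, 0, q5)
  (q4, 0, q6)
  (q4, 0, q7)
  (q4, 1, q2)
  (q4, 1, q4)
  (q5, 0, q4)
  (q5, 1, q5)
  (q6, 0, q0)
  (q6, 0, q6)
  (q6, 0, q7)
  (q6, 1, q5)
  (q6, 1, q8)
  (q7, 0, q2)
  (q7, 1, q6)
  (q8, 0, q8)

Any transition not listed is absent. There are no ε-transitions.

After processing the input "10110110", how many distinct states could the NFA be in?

4

Start in {q0}.
Read '1': q0→{q0}; now {q0}.
Read '0': q0→{q2, q7, q8}; now {q2, q7, q8}.
Read '1': q2→{q3}, q7→{q6}, q8→∅; now {q3, q6}.
Read '1': q3→∅, q6→{q5, q8}; now {q5, q8}.
Read '0': q5→{q4}, q8→{q8}; now {q4, q8}.
Read '1': q4→{q2, q4}, q8→∅; now {q2, q4}.
Read '1': q2→{q3}, q4→{q2, q4}; now {q2, q3, q4}.
Read '0': q2→{q1, q5}, q3→{q5}, q4→{q6, q7}; now {q1, q5, q6, q7}.
That set has 4 states.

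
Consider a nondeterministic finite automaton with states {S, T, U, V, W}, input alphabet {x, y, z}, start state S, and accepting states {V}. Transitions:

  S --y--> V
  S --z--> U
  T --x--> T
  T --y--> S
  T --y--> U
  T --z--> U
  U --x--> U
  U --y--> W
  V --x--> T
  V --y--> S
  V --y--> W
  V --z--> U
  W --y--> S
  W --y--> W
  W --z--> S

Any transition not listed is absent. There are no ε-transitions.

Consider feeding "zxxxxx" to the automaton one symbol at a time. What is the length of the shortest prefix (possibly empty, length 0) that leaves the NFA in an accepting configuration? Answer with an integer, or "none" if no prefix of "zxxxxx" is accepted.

Start in {S}.
Read 'z': {S} → {U}.
Read 'x': {U} → {U}.
Read 'x': {U} → {U}.
Read 'x': {U} → {U}.
Read 'x': {U} → {U}.
Read 'x': {U} → {U}.
No reachable set along the way intersects F.

none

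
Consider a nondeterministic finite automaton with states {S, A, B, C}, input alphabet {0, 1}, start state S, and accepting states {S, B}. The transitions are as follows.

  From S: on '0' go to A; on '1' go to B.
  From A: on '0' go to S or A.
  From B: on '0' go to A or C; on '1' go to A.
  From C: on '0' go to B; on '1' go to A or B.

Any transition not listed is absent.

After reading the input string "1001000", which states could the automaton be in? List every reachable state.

{S, A, C}

Start in {S}.
Read '1': {S} → {B}.
Read '0': {B} → {A, C}.
Read '0': {A, C} → {S, A, B}.
Read '1': {S, A, B} → {A, B}.
Read '0': {A, B} → {S, A, C}.
Read '0': {S, A, C} → {S, A, B}.
Read '0': {S, A, B} → {S, A, C}.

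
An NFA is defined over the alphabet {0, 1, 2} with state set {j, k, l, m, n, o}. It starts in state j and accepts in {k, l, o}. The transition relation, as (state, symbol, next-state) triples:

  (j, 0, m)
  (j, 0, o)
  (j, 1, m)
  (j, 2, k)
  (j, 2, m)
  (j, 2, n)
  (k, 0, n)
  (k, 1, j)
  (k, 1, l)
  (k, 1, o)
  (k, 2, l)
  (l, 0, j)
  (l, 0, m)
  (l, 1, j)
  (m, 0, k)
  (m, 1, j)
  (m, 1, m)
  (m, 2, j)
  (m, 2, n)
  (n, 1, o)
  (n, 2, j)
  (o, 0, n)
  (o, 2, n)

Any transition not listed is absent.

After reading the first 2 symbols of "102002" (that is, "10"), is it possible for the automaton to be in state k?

Start in {j}.
Read '1': {j} → {m}.
Read '0': {m} → {k}.
State k is in {k}.

Yes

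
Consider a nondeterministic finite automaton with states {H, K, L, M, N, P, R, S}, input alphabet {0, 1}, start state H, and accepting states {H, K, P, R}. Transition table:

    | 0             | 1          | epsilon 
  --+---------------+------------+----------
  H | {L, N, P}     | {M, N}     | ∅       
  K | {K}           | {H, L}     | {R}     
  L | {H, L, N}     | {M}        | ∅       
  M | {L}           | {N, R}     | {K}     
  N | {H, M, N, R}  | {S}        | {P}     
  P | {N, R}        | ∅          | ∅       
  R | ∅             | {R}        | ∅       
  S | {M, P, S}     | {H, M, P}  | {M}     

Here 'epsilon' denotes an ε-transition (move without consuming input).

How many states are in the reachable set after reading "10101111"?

Start in {H}.
Read '1': {H} → {K, M, N, P, R}.
Read '0': {K, M, N, P, R} → {H, K, L, M, N, P, R}.
Read '1': {H, K, L, M, N, P, R} → {H, K, L, M, N, P, R, S}.
Read '0': {H, K, L, M, N, P, R, S} → {H, K, L, M, N, P, R, S}.
Read '1': {H, K, L, M, N, P, R, S} → {H, K, L, M, N, P, R, S}.
Read '1': {H, K, L, M, N, P, R, S} → {H, K, L, M, N, P, R, S}.
Read '1': {H, K, L, M, N, P, R, S} → {H, K, L, M, N, P, R, S}.
Read '1': {H, K, L, M, N, P, R, S} → {H, K, L, M, N, P, R, S}.
That set has 8 states.

8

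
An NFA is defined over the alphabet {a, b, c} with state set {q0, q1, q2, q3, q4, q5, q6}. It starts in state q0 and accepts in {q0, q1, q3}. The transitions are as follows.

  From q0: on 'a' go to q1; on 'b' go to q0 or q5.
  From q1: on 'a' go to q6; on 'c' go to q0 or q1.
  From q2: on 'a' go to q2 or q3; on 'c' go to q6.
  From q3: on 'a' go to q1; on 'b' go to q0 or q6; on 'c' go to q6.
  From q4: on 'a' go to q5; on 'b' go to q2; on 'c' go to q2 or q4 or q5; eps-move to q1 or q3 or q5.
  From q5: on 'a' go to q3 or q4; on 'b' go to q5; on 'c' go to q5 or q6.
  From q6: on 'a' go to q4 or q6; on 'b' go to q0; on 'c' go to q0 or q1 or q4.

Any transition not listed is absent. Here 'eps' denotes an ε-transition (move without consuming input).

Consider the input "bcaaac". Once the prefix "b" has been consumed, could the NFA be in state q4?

No

Start in {q0}.
Read 'b': q0→{q0, q5}; now {q0, q5}.
State q4 is not in {q0, q5}.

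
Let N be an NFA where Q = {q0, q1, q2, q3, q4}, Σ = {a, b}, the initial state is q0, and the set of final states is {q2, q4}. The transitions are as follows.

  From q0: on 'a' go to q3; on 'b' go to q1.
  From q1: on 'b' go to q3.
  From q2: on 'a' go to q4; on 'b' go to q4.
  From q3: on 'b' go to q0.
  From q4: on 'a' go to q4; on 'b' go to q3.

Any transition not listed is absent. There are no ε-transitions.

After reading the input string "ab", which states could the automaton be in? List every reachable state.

{q0}

Start in {q0}.
Read 'a': {q0} → {q3}.
Read 'b': {q3} → {q0}.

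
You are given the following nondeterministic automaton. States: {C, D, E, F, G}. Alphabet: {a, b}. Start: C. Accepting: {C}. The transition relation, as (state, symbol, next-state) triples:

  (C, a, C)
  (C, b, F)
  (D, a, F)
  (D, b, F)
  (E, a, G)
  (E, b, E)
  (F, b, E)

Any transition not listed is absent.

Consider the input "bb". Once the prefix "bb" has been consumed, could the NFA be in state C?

Start in {C}.
Read 'b': C→{F}; now {F}.
Read 'b': F→{E}; now {E}.
State C is not in {E}.

No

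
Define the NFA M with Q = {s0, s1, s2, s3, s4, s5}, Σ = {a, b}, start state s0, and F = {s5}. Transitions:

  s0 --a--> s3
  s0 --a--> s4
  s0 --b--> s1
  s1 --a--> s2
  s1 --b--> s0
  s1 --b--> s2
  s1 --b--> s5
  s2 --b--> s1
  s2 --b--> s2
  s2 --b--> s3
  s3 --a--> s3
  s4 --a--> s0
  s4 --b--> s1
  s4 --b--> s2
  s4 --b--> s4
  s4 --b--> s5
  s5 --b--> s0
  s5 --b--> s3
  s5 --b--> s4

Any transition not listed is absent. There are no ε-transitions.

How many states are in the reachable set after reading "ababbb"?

Start in {s0}.
Read 'a': {s0} → {s3, s4}.
Read 'b': {s3, s4} → {s1, s2, s4, s5}.
Read 'a': {s1, s2, s4, s5} → {s0, s2}.
Read 'b': {s0, s2} → {s1, s2, s3}.
Read 'b': {s1, s2, s3} → {s0, s1, s2, s3, s5}.
Read 'b': {s0, s1, s2, s3, s5} → {s0, s1, s2, s3, s4, s5}.
That set has 6 states.

6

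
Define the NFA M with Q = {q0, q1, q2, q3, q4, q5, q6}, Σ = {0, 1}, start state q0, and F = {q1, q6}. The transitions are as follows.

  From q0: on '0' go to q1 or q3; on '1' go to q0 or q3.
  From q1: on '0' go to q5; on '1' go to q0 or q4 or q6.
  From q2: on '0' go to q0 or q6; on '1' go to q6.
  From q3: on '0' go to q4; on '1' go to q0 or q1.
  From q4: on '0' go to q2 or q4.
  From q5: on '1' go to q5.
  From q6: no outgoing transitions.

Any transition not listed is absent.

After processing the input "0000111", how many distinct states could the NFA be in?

5

Start in {q0}.
Read '0': {q0} → {q1, q3}.
Read '0': {q1, q3} → {q4, q5}.
Read '0': {q4, q5} → {q2, q4}.
Read '0': {q2, q4} → {q0, q2, q4, q6}.
Read '1': {q0, q2, q4, q6} → {q0, q3, q6}.
Read '1': {q0, q3, q6} → {q0, q1, q3}.
Read '1': {q0, q1, q3} → {q0, q1, q3, q4, q6}.
That set has 5 states.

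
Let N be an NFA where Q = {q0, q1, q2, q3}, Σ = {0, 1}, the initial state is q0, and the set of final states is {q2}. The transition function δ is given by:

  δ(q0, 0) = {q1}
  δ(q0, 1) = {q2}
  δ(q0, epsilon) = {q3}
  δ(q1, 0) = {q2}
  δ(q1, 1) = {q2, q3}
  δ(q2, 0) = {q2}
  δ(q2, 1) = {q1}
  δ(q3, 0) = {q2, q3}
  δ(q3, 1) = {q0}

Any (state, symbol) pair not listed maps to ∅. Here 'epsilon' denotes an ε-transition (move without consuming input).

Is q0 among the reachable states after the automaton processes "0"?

No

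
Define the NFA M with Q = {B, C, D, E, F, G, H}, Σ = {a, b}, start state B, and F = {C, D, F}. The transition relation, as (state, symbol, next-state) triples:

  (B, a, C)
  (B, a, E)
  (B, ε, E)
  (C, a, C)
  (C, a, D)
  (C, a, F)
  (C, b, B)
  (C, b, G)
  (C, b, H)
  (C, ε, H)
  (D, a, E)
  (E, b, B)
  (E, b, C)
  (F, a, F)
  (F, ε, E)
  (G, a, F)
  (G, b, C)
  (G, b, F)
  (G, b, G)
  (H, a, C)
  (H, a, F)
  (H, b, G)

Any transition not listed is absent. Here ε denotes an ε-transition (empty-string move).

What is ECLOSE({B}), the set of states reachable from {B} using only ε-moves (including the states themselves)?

Begin with {B}.
ε-move B → E; add E.

{B, E}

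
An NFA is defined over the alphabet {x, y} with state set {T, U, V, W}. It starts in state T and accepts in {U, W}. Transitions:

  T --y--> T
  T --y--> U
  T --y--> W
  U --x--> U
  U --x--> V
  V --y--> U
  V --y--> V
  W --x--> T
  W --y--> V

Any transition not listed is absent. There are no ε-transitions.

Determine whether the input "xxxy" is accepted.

Start in {T}.
Read 'x': T→∅; now ∅.
The set is empty and remains empty for the remaining 3 symbols.
The final set ∅ contains no accepting state.

No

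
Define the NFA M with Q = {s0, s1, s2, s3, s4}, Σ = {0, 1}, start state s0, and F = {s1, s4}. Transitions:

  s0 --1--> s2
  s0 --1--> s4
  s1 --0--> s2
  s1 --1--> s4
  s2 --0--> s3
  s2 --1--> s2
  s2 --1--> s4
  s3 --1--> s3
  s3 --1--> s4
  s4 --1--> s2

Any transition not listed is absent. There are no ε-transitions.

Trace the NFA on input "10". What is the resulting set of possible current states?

Start in {s0}.
Read '1': {s0} → {s2, s4}.
Read '0': {s2, s4} → {s3}.

{s3}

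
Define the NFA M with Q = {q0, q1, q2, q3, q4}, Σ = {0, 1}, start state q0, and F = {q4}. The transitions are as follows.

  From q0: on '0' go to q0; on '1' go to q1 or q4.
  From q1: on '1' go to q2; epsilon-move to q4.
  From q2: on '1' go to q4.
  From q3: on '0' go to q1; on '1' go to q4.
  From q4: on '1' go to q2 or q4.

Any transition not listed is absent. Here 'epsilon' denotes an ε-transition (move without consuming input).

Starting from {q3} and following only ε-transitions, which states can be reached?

Begin with {q3}.
No ε-moves leave this set, so the closure equals the set itself.

{q3}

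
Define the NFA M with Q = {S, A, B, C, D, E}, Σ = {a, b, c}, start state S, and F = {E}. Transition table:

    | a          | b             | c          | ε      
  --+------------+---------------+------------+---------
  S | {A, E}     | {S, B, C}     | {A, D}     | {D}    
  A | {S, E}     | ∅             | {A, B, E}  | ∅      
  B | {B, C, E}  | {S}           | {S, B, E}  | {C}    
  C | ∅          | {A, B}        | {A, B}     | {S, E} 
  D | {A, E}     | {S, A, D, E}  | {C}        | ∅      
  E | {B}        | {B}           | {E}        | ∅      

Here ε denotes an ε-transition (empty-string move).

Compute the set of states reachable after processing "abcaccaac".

{S, A, B, C, D, E}

Start: ε-closure({S}) = {S, D}.
Read 'a': {S, D} → {A, E}.
Read 'b': {A, E} → {S, B, C, D, E}.
Read 'c': {S, B, C, D, E} → {S, A, B, C, D, E}.
Read 'a': {S, A, B, C, D, E} → {S, A, B, C, D, E}.
Read 'c': {S, A, B, C, D, E} → {S, A, B, C, D, E}.
Read 'c': {S, A, B, C, D, E} → {S, A, B, C, D, E}.
Read 'a': {S, A, B, C, D, E} → {S, A, B, C, D, E}.
Read 'a': {S, A, B, C, D, E} → {S, A, B, C, D, E}.
Read 'c': {S, A, B, C, D, E} → {S, A, B, C, D, E}.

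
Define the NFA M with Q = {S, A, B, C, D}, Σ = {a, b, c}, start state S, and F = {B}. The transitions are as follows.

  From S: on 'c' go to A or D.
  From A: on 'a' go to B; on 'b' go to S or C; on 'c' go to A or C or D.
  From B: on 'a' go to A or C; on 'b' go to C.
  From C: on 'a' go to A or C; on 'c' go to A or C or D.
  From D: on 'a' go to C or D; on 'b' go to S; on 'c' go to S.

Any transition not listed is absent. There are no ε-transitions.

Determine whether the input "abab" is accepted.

No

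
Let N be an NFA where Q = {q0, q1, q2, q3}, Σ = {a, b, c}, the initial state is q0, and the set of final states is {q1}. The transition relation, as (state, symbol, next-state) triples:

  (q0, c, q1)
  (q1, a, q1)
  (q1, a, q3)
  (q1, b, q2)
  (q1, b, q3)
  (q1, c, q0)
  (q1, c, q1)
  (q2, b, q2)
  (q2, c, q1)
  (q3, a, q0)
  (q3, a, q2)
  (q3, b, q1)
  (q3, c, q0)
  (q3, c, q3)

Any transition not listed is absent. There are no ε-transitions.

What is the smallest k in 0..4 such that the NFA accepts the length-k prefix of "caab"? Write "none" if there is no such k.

Start in {q0}.
Read 'c': q0→{q1}; now {q1}.
None of the earlier sets intersect F, but {q1} does.

1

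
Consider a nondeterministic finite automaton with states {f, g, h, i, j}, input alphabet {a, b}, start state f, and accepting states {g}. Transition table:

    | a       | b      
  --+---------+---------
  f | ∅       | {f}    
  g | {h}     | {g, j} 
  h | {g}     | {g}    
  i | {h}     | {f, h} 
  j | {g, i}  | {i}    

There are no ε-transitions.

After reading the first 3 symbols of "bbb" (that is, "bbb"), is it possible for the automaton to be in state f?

Start in {f}.
Read 'b': {f} → {f}.
Read 'b': {f} → {f}.
Read 'b': {f} → {f}.
State f is in {f}.

Yes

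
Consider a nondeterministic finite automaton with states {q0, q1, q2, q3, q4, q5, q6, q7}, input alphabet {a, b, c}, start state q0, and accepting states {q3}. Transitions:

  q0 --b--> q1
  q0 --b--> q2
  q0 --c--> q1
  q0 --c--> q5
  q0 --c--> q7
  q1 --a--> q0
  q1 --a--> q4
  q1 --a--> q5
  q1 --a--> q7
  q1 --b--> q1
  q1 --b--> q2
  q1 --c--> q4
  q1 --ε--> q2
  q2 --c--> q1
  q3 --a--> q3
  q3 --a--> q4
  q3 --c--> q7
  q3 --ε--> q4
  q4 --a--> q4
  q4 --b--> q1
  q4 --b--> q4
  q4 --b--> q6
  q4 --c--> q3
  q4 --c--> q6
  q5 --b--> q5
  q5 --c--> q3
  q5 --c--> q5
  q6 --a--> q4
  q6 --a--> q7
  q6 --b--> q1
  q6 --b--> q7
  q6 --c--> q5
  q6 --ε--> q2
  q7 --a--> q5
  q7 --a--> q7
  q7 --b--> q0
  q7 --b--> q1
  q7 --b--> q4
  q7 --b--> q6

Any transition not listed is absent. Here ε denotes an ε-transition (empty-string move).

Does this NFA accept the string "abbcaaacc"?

Start in {q0}.
Read 'a': {q0} → ∅.
The set is empty and remains empty for the remaining 8 symbols.
The final set ∅ contains no accepting state.

No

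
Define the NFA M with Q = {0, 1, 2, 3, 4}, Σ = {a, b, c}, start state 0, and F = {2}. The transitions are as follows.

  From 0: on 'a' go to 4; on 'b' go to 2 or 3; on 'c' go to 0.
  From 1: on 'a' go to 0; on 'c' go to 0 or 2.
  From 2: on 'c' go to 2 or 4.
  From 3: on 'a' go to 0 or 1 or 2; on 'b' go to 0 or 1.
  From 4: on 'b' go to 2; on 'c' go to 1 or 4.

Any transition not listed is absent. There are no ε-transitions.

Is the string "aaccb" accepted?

No

Start in {0}.
Read 'a': 0→{4}; now {4}.
Read 'a': 4→∅; now ∅.
The set is empty and remains empty for the remaining 3 symbols.
The final set ∅ contains no accepting state.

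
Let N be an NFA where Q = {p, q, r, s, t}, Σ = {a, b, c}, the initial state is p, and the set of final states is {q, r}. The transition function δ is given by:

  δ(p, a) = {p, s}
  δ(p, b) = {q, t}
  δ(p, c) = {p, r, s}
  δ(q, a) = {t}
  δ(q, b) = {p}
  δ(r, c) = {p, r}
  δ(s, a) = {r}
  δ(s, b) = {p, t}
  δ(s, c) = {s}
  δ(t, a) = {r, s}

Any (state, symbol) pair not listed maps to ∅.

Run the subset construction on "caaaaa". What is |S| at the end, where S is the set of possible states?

Start in {p}.
Read 'c': p→{p, r, s}; now {p, r, s}.
Read 'a': p→{p, s}, r→∅, s→{r}; now {p, r, s}.
Read 'a': p→{p, s}, r→∅, s→{r}; now {p, r, s}.
Read 'a': p→{p, s}, r→∅, s→{r}; now {p, r, s}.
Read 'a': p→{p, s}, r→∅, s→{r}; now {p, r, s}.
Read 'a': p→{p, s}, r→∅, s→{r}; now {p, r, s}.
That set has 3 states.

3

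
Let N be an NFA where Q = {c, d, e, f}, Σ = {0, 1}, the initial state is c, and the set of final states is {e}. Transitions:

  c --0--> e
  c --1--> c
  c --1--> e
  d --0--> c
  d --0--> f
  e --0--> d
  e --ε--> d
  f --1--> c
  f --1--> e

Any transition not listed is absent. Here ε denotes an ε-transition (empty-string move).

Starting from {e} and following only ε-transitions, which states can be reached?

Begin with {e}.
ε-move e → d; add d.

{d, e}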